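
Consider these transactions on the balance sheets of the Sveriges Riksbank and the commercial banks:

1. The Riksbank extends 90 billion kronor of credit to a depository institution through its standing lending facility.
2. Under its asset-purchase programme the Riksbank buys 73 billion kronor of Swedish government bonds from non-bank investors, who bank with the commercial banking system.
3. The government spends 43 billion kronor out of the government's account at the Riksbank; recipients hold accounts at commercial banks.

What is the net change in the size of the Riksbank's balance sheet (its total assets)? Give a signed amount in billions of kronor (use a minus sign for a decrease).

+163 billion

Riksbank balance sheet:
  Assets:      Securities +73B, Loans to banks +90B
  Liabilities: Bank reserves +206B, Government deposits −43B
Change in total Riksbank assets = +163 billion.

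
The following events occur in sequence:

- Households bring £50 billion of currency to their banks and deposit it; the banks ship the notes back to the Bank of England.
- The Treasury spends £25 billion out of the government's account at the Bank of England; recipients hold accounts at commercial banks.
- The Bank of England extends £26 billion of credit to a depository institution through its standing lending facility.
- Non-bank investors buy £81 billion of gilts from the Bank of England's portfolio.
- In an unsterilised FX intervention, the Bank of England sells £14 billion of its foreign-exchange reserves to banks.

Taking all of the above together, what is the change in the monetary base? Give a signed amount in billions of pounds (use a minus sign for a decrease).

-£44 billion

Currency deposit £50 billion: just a shift between currency and reserves — both are base money → 0.
Government spending £25 billion: a non-base liability converts back to reserves → +£25B.
Discount-window loan £26 billion: Bank of England balance sheet expands → +£26B.
Asset sale (to non-banks) £81 billion: Bank of England balance sheet contracts → −£81B.
FX sale £14 billion: Bank of England balance sheet contracts → −£14B.
Net: 0 + 25 + 26 − 81 − 14 = -£44 billion.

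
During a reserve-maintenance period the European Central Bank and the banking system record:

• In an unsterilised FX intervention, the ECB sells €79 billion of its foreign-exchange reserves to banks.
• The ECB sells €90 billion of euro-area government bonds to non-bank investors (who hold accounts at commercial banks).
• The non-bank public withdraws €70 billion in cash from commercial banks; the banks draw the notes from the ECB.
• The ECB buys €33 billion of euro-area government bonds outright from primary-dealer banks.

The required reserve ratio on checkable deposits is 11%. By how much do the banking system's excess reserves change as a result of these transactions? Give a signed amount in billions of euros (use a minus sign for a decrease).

FX sale €79 billion: reserves −€79B, deposits 0.
Asset sale (to non-banks) €90 billion: reserves −€90B, deposits −€90B.
Currency withdrawal €70 billion: reserves −€70B, deposits −€70B.
OMO purchase (from banks) €33 billion: reserves +€33B, deposits 0.
Totals: Δreserves = −€206B, Δdeposits = −€160B.
Δrequired reserves = 11% × −€160B = −€17.6B.
Δexcess reserves = Δreserves − Δrequired = −€206B − (−€17.6B) = -€188.4 billion.

-€188.4 billion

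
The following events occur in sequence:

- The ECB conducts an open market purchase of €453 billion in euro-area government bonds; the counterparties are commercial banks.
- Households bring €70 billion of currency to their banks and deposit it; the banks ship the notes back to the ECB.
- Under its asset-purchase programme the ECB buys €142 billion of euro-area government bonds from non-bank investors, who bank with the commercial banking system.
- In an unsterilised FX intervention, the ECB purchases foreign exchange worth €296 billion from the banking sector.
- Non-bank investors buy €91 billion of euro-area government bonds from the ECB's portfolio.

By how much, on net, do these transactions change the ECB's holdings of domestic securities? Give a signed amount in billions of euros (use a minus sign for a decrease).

OMO purchase (from banks) €453 billion: securities added to the ECB's portfolio → +€453B.
Currency deposit €70 billion: the ECB's securities portfolio is untouched → 0.
Asset purchase (from non-banks) €142 billion: securities added to the ECB's portfolio → +€142B.
FX purchase €296 billion: the ECB's securities portfolio is untouched → 0.
Asset sale (to non-banks) €91 billion: securities removed from the ECB's portfolio → −€91B.
Net: 453 + 0 + 142 + 0 − 91 = +€504 billion.

+€504 billion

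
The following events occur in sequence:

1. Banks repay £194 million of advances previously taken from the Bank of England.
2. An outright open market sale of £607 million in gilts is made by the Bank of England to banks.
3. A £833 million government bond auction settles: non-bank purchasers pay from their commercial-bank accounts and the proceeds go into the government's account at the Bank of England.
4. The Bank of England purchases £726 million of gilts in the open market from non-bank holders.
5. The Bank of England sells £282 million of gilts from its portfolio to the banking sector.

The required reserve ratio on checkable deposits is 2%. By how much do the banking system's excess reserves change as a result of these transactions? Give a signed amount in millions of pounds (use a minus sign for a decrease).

-£1187.86 million

Discount-window repayment £194 million: reserves −£194M, deposits 0.
OMO sale (to banks) £607 million: reserves −£607M, deposits 0.
Government account inflow £833 million: reserves −£833M, deposits −£833M.
Asset purchase (from non-banks) £726 million: reserves +£726M, deposits +£726M.
OMO sale (to banks) £282 million: reserves −£282M, deposits 0.
Totals: Δreserves = −£1190M, Δdeposits = −£107M.
Δrequired reserves = 2% × −£107M = −£2.14M.
Δexcess reserves = Δreserves − Δrequired = −£1190M − (−£2.14M) = -£1187.86 million.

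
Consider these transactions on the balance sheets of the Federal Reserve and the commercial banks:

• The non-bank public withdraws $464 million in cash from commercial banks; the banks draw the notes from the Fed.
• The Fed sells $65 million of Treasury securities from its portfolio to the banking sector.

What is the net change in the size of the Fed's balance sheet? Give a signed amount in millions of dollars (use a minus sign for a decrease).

-$65 million

Currency withdrawal $464 million: only the composition of liabilities changes → 0.
OMO sale (to banks) $65 million: a Fed asset is shed → −$65M.
Net: 0 − 65 = -$65 million.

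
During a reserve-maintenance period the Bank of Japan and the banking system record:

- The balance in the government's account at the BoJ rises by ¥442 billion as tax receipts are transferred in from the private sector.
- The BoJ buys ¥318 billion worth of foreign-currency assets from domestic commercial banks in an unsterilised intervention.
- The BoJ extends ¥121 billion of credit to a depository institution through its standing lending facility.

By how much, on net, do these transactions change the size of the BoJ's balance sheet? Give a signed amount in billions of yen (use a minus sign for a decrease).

+¥439 billion

Government account inflow ¥442 billion: only the composition of liabilities changes → 0.
FX purchase ¥318 billion: a BoJ asset is acquired → +¥318B.
Discount-window loan ¥121 billion: a BoJ asset is acquired → +¥121B.
Net: 0 + 318 + 121 = +¥439 billion.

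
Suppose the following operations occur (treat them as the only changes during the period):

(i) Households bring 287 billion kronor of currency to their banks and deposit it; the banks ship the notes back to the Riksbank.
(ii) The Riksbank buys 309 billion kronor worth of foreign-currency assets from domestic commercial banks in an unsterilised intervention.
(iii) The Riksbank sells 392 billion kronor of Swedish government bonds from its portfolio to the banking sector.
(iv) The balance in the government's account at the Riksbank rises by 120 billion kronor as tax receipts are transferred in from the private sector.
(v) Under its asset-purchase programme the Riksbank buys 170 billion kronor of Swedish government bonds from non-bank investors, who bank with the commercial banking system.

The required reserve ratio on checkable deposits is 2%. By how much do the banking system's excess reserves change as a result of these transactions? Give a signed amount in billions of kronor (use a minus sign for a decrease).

Currency deposit 287 billion kronor: reserves +287B, deposits +287B.
FX purchase 309 billion kronor: reserves +309B, deposits 0.
OMO sale (to banks) 392 billion kronor: reserves −392B, deposits 0.
Government account inflow 120 billion kronor: reserves −120B, deposits −120B.
Asset purchase (from non-banks) 170 billion kronor: reserves +170B, deposits +170B.
Totals: Δreserves = +254B, Δdeposits = +337B.
Δrequired reserves = 2% × +337B = +6.74B.
Δexcess reserves = Δreserves − Δrequired = +254B − (+6.74B) = +247.26 billion.

+247.26 billion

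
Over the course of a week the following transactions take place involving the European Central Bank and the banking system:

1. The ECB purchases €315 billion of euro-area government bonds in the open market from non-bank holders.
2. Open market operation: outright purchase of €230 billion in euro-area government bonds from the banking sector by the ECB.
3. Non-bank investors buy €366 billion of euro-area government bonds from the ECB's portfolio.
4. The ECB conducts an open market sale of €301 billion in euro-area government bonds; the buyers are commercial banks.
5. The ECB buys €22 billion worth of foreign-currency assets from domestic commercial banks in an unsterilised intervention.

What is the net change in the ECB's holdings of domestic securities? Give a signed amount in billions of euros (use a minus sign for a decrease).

-€122 billion

ECB balance sheet:
  Assets:      Securities −€122B, Foreign assets +€22B
  Liabilities: Bank reserves −€100B
So the change in the ECB's holdings of domestic securities is -€122 billion.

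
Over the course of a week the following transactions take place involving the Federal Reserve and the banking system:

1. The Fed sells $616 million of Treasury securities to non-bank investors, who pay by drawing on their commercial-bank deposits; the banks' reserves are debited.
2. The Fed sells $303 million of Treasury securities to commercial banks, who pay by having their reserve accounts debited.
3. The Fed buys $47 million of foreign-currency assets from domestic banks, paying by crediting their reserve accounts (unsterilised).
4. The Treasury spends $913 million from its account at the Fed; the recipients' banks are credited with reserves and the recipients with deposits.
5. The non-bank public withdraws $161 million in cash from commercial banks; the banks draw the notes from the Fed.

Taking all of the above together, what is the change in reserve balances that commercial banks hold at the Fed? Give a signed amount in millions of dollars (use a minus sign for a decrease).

-$120 million

Asset sale (to non-banks) $616 million: the non-bank buyers' banks settle from reserves → −$616M.
OMO sale (to banks) $303 million: the buying banks pay out of their reserve balances → −$303M.
FX purchase $47 million: the Fed pays by crediting reserve accounts → +$47M.
Government spending $913 million: government payments flow into bank reserve accounts → +$913M.
Currency withdrawal $161 million: banks swap reserves for currency → −$161M.
Net: −616 − 303 + 47 + 913 − 161 = -$120 million.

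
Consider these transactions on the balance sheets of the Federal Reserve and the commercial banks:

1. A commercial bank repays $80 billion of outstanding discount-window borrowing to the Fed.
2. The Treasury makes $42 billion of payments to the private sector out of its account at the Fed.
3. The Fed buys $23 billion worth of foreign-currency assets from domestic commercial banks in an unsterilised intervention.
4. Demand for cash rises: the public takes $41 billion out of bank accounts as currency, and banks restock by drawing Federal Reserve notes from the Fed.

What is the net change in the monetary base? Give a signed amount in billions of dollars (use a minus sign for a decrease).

Fed balance sheet:
  Assets:      Loans to banks −$80B, Foreign assets +$23B
  Liabilities: Bank reserves −$56B, Currency in circulation +$41B, Government deposits −$42B
Commercial banking system:
  Assets:      Reserves at CB −$56B, Foreign assets −$23B
  Liabilities: Checkable deposits +$1B, Borrowings from CB −$80B
Monetary base = currency + reserves: +$41B + (−$56B) = -$15 billion.

-$15 billion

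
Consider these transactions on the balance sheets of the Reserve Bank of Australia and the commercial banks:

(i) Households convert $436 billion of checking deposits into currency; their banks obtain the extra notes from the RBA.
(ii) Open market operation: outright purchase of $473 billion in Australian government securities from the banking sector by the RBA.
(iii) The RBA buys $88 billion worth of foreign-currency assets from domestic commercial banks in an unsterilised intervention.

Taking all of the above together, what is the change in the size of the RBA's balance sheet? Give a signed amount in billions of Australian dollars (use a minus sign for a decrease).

Currency withdrawal $436 billion: only the composition of liabilities changes → 0.
OMO purchase (from banks) $473 billion: an RBA asset is acquired → +$473B.
FX purchase $88 billion: an RBA asset is acquired → +$88B.
Net: 0 + 473 + 88 = +$561 billion.

+$561 billion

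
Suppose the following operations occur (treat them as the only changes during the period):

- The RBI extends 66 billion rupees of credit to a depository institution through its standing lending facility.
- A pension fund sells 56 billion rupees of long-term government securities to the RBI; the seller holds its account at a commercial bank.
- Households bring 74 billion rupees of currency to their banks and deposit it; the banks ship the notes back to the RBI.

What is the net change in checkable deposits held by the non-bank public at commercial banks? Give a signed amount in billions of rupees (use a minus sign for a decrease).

+130 billion

RBI balance sheet:
  Assets:      Securities +56B, Loans to banks +66B
  Liabilities: Bank reserves +196B, Currency in circulation −74B
Commercial banking system:
  Assets:      Reserves at CB +196B
  Liabilities: Checkable deposits +130B, Borrowings from CB +66B
So the change in checkable deposits held by the non-bank public at commercial banks is +130 billion.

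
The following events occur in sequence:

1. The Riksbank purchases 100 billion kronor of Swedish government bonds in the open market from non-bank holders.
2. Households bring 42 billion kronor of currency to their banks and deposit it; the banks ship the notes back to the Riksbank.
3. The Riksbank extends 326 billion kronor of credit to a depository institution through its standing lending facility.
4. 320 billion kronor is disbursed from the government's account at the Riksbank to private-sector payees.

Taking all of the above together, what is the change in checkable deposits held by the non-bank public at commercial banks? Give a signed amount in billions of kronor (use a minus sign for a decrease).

Riksbank balance sheet:
  Assets:      Securities +100B, Loans to banks +326B
  Liabilities: Bank reserves +788B, Currency in circulation −42B, Government deposits −320B
Commercial banking system:
  Assets:      Reserves at CB +788B
  Liabilities: Checkable deposits +462B, Borrowings from CB +326B
So the change in checkable deposits held by the non-bank public at commercial banks is +462 billion.

+462 billion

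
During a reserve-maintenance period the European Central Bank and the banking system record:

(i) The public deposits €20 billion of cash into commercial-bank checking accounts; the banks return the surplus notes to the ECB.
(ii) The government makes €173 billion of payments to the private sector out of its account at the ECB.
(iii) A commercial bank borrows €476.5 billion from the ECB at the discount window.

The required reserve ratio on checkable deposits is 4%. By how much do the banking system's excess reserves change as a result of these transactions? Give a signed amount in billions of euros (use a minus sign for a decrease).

Currency deposit €20 billion: reserves +€20B, deposits +€20B.
Government spending €173 billion: reserves +€173B, deposits +€173B.
Discount-window loan €476.5 billion: reserves +€476.5B, deposits 0.
Totals: Δreserves = +€669.5B, Δdeposits = +€193B.
Δrequired reserves = 4% × +€193B = +€7.72B.
Δexcess reserves = Δreserves − Δrequired = +€669.5B − (+€7.72B) = +€661.78 billion.

+€661.78 billion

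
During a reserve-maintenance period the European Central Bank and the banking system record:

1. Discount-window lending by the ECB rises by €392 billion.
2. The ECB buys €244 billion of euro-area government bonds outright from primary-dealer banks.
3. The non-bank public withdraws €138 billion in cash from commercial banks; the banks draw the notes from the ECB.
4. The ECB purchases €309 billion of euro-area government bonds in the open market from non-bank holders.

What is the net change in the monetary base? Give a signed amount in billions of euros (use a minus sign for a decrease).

+€945 billion

Discount-window loan €392 billion: ECB balance sheet expands → +€392B.
OMO purchase (from banks) €244 billion: ECB balance sheet expands → +€244B.
Currency withdrawal €138 billion: just a shift between currency and reserves — both are base money → 0.
Asset purchase (from non-banks) €309 billion: ECB balance sheet expands → +€309B.
Net: 392 + 244 + 0 + 309 = +€945 billion.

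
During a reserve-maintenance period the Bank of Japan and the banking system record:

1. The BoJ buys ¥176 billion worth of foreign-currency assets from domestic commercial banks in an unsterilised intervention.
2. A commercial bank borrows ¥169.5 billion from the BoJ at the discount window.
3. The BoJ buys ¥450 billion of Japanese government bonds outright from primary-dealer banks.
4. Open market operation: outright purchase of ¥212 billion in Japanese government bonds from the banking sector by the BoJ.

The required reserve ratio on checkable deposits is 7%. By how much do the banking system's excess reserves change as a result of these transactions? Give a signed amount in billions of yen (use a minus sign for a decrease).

+¥1007.5 billion

FX purchase ¥176 billion: reserves +¥176B, deposits 0.
Discount-window loan ¥169.5 billion: reserves +¥169.5B, deposits 0.
OMO purchase (from banks) ¥450 billion: reserves +¥450B, deposits 0.
OMO purchase (from banks) ¥212 billion: reserves +¥212B, deposits 0.
Totals: Δreserves = +¥1007.5B, Δdeposits = 0.
Δrequired reserves = 7% × 0 = 0.
Δexcess reserves = Δreserves − Δrequired = +¥1007.5B − (0) = +¥1007.5 billion.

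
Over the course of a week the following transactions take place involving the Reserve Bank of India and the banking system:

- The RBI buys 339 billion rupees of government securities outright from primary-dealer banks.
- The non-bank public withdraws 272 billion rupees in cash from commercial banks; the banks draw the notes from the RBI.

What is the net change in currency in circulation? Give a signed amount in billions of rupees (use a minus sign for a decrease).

RBI balance sheet:
  Assets:      Securities +339B
  Liabilities: Bank reserves +67B, Currency in circulation +272B
So the change in currency in circulation is +272 billion.

+272 billion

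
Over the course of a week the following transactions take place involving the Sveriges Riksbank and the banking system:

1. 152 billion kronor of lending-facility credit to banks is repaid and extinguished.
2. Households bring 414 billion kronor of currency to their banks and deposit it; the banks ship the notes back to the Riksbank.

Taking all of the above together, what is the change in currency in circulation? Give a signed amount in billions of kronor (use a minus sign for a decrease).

Discount-window repayment 152 billion kronor: no currency enters or leaves circulation → 0.
Currency deposit 414 billion kronor: notes return to the central bank → −414B.
Net: 0 − 414 = -414 billion.

-414 billion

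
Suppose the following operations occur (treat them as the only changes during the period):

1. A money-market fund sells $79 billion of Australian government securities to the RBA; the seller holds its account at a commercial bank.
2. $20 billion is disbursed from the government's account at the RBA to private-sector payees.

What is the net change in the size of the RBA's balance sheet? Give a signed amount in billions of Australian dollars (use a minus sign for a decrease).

+$79 billion

Asset purchase (from non-banks) $79 billion: an RBA asset is acquired → +$79B.
Government spending $20 billion: only the composition of liabilities changes → 0.
Net: 79 + 0 = +$79 billion.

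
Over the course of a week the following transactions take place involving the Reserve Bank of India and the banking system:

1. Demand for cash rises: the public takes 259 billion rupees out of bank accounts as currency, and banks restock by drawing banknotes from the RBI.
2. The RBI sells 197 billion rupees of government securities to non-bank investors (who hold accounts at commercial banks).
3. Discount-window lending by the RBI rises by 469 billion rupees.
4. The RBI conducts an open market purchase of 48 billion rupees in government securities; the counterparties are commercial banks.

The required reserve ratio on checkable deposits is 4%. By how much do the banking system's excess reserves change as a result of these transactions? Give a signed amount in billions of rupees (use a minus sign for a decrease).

Currency withdrawal 259 billion rupees: reserves −259B, deposits −259B.
Asset sale (to non-banks) 197 billion rupees: reserves −197B, deposits −197B.
Discount-window loan 469 billion rupees: reserves +469B, deposits 0.
OMO purchase (from banks) 48 billion rupees: reserves +48B, deposits 0.
Totals: Δreserves = +61B, Δdeposits = −456B.
Δrequired reserves = 4% × −456B = −18.24B.
Δexcess reserves = Δreserves − Δrequired = +61B − (−18.24B) = +79.24 billion.

+79.24 billion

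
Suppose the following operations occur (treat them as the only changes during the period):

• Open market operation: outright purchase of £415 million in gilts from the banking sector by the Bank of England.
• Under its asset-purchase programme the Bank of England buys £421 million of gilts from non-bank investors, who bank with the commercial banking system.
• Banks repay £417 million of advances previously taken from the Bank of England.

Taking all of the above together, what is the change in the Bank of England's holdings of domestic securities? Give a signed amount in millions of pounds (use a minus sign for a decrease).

+£836 million

OMO purchase (from banks) £415 million: securities added to the Bank of England's portfolio → +£415M.
Asset purchase (from non-banks) £421 million: securities added to the Bank of England's portfolio → +£421M.
Discount-window repayment £417 million: the Bank of England's securities portfolio is untouched → 0.
Net: 415 + 421 + 0 = +£836 million.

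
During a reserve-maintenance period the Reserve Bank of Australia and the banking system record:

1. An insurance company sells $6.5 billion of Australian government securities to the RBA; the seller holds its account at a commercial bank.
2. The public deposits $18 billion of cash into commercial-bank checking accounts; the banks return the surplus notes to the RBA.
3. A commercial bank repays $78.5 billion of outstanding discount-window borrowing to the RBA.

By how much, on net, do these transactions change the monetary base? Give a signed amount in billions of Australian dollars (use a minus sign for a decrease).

-$72 billion

Asset purchase (from non-banks) $6.5 billion: RBA balance sheet expands → +$6.5B.
Currency deposit $18 billion: just a shift between currency and reserves — both are base money → 0.
Discount-window repayment $78.5 billion: RBA balance sheet contracts → −$78.5B.
Net: 6.5 + 0 − 78.5 = -$72 billion.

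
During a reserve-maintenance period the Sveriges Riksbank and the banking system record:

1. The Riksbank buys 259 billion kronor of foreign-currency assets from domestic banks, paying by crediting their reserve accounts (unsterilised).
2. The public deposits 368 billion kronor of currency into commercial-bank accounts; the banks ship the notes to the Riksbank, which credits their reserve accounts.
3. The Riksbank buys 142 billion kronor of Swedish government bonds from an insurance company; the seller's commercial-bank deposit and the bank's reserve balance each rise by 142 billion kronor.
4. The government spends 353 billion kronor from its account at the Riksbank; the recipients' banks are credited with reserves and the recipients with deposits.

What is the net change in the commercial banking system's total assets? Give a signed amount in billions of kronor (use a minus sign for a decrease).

+863 billion

FX purchase 259 billion kronor: just an asset swap on bank balance sheets → 0.
Currency deposit 368 billion kronor: bank balance sheets expand → +368B.
Asset purchase (from non-banks) 142 billion kronor: bank balance sheets expand → +142B.
Government spending 353 billion kronor: bank balance sheets expand → +353B.
Net: 0 + 368 + 142 + 353 = +863 billion.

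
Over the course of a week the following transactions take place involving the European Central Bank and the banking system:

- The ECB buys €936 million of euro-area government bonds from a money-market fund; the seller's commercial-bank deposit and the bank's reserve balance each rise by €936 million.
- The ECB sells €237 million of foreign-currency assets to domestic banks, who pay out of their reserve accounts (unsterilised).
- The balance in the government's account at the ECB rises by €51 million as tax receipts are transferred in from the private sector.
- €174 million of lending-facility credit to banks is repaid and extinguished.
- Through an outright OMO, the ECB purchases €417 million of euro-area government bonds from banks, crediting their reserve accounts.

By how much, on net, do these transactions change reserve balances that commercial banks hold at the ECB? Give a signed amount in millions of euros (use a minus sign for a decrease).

+€891 million

Asset purchase (from non-banks) €936 million: the ECB pays by crediting reserve accounts → +€936M.
FX sale €237 million: the buying banks pay out of their reserve balances → −€237M.
Government account inflow €51 million: funds move from bank reserves into the government account → −€51M.
Discount-window repayment €174 million: repayment is debited from reserves → −€174M.
OMO purchase (from banks) €417 million: the ECB pays by crediting reserve accounts → +€417M.
Net: 936 − 237 − 51 − 174 + 417 = +€891 million.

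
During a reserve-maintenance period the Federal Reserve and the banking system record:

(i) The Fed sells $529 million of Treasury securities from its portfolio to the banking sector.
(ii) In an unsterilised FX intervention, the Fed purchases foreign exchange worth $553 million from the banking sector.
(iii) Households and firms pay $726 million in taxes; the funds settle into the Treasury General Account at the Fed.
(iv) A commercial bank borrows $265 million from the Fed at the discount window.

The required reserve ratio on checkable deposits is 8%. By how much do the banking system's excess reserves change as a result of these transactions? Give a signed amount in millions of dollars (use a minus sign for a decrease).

-$378.92 million

OMO sale (to banks) $529 million: reserves −$529M, deposits 0.
FX purchase $553 million: reserves +$553M, deposits 0.
Government account inflow $726 million: reserves −$726M, deposits −$726M.
Discount-window loan $265 million: reserves +$265M, deposits 0.
Totals: Δreserves = −$437M, Δdeposits = −$726M.
Δrequired reserves = 8% × −$726M = −$58.08M.
Δexcess reserves = Δreserves − Δrequired = −$437M − (−$58.08M) = -$378.92 million.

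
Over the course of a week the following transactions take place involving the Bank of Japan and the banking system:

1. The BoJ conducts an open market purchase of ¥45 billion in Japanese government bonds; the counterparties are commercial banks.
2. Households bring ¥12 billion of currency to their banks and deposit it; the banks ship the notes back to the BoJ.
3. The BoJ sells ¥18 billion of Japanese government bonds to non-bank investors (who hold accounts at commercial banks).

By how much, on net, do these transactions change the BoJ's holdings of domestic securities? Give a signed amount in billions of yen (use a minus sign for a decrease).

+¥27 billion

OMO purchase (from banks) ¥45 billion: securities added to the BoJ's portfolio → +¥45B.
Currency deposit ¥12 billion: the BoJ's securities portfolio is untouched → 0.
Asset sale (to non-banks) ¥18 billion: securities removed from the BoJ's portfolio → −¥18B.
Net: 45 + 0 − 18 = +¥27 billion.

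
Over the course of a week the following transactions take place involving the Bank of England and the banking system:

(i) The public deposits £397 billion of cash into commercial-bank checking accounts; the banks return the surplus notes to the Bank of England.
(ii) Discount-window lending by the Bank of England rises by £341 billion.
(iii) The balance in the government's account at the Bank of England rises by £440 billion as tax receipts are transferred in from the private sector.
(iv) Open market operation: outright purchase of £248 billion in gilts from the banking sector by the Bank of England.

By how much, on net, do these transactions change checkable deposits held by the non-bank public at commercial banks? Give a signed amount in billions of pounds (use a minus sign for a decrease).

-£43 billion

Currency deposit £397 billion: non-bank counterparties' bank balances rise → +£397B.
Discount-window loan £341 billion: the counterparty is a bank, so public deposits are unchanged → 0.
Government account inflow £440 billion: non-bank counterparties' bank balances fall → −£440B.
OMO purchase (from banks) £248 billion: the counterparty is a bank, so public deposits are unchanged → 0.
Net: 397 + 0 − 440 + 0 = -£43 billion.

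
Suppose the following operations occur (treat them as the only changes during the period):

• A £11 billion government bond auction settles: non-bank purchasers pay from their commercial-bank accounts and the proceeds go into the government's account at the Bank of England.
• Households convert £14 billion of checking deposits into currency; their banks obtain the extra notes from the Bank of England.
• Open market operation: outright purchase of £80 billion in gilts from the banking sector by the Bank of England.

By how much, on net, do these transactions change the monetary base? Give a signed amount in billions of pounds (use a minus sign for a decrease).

+£69 billion

Bank of England balance sheet:
  Assets:      Securities +£80B
  Liabilities: Bank reserves +£55B, Currency in circulation +£14B, Government deposits +£11B
Commercial banking system:
  Assets:      Reserves at CB +£55B, Securities −£80B
  Liabilities: Checkable deposits −£25B
Monetary base = currency + reserves: +£14B + (+£55B) = +£69 billion.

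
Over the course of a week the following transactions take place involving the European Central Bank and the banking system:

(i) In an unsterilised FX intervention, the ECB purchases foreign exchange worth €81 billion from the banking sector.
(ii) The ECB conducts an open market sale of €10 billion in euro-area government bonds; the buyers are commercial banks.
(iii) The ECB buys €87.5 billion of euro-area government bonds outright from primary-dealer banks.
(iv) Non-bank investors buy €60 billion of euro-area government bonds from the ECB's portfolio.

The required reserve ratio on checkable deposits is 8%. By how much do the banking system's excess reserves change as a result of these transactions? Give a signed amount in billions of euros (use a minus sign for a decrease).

FX purchase €81 billion: reserves +€81B, deposits 0.
OMO sale (to banks) €10 billion: reserves −€10B, deposits 0.
OMO purchase (from banks) €87.5 billion: reserves +€87.5B, deposits 0.
Asset sale (to non-banks) €60 billion: reserves −€60B, deposits −€60B.
Totals: Δreserves = +€98.5B, Δdeposits = −€60B.
Δrequired reserves = 8% × −€60B = −€4.8B.
Δexcess reserves = Δreserves − Δrequired = +€98.5B − (−€4.8B) = +€103.3 billion.

+€103.3 billion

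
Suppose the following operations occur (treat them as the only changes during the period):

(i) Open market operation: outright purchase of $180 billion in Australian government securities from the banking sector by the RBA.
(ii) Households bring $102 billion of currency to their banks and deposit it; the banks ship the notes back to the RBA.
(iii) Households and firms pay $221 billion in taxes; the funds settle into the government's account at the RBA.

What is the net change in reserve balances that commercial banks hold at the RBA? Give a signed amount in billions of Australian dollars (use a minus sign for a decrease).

OMO purchase (from banks) $180 billion: the RBA pays by crediting reserve accounts → +$180B.
Currency deposit $102 billion: returned notes are swapped for reserve credit → +$102B.
Government account inflow $221 billion: funds move from bank reserves into the government account → −$221B.
Net: 180 + 102 − 221 = +$61 billion.

+$61 billion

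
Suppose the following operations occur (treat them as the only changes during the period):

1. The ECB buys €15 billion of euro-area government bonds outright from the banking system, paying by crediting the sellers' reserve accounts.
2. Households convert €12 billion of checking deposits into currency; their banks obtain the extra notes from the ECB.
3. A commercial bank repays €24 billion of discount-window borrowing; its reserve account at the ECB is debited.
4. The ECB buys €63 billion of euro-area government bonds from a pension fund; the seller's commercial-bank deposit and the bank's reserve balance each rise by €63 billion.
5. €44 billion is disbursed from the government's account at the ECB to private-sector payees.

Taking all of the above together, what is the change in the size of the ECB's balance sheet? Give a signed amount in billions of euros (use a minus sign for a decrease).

OMO purchase (from banks) €15 billion: an ECB asset is acquired → +€15B.
Currency withdrawal €12 billion: only the composition of liabilities changes → 0.
Discount-window repayment €24 billion: an ECB asset is shed → −€24B.
Asset purchase (from non-banks) €63 billion: an ECB asset is acquired → +€63B.
Government spending €44 billion: only the composition of liabilities changes → 0.
Net: 15 + 0 − 24 + 63 + 0 = +€54 billion.

+€54 billion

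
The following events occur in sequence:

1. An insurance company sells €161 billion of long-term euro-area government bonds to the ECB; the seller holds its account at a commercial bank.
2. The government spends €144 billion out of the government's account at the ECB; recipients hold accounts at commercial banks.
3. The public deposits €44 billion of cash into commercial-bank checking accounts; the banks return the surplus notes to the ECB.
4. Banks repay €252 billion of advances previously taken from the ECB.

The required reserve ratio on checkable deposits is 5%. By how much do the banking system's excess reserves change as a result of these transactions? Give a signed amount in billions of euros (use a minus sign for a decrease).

Asset purchase (from non-banks) €161 billion: reserves +€161B, deposits +€161B.
Government spending €144 billion: reserves +€144B, deposits +€144B.
Currency deposit €44 billion: reserves +€44B, deposits +€44B.
Discount-window repayment €252 billion: reserves −€252B, deposits 0.
Totals: Δreserves = +€97B, Δdeposits = +€349B.
Δrequired reserves = 5% × +€349B = +€17.45B.
Δexcess reserves = Δreserves − Δrequired = +€97B − (+€17.45B) = +€79.55 billion.

+€79.55 billion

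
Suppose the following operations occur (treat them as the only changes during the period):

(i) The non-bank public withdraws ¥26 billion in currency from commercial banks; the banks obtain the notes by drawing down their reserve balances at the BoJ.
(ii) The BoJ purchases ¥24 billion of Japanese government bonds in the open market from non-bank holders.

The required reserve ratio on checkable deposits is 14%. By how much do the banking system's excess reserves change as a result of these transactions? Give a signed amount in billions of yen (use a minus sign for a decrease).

Currency withdrawal ¥26 billion: reserves −¥26B, deposits −¥26B.
Asset purchase (from non-banks) ¥24 billion: reserves +¥24B, deposits +¥24B.
Totals: Δreserves = −¥2B, Δdeposits = −¥2B.
Δrequired reserves = 14% × −¥2B = −¥0.28B.
Δexcess reserves = Δreserves − Δrequired = −¥2B − (−¥0.28B) = -¥1.72 billion.

-¥1.72 billion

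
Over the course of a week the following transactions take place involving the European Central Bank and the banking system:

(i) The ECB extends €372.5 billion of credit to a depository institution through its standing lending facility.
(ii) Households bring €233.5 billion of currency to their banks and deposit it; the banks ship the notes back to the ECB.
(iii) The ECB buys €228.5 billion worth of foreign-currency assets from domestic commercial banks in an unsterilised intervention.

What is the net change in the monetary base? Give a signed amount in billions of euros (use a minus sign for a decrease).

Discount-window loan €372.5 billion: ECB balance sheet expands → +€372.5B.
Currency deposit €233.5 billion: just a shift between currency and reserves — both are base money → 0.
FX purchase €228.5 billion: ECB balance sheet expands → +€228.5B.
Net: 372.5 + 0 + 228.5 = +€601 billion.

+€601 billion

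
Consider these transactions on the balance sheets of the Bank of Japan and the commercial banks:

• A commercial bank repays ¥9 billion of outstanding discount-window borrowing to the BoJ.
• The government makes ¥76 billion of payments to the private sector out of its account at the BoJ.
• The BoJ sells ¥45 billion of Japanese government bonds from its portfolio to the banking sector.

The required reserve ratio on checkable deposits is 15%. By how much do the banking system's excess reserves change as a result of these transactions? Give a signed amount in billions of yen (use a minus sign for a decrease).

+¥10.6 billion

Discount-window repayment ¥9 billion: reserves −¥9B, deposits 0.
Government spending ¥76 billion: reserves +¥76B, deposits +¥76B.
OMO sale (to banks) ¥45 billion: reserves −¥45B, deposits 0.
Totals: Δreserves = +¥22B, Δdeposits = +¥76B.
Δrequired reserves = 15% × +¥76B = +¥11.4B.
Δexcess reserves = Δreserves − Δrequired = +¥22B − (+¥11.4B) = +¥10.6 billion.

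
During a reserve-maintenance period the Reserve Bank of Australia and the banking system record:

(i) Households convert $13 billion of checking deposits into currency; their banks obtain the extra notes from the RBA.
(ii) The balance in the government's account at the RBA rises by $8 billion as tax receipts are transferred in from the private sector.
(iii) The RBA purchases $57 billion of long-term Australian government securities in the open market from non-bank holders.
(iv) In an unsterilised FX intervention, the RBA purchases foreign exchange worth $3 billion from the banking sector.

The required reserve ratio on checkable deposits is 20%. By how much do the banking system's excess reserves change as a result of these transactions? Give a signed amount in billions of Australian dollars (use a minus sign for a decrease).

+$31.8 billion

Currency withdrawal $13 billion: reserves −$13B, deposits −$13B.
Government account inflow $8 billion: reserves −$8B, deposits −$8B.
Asset purchase (from non-banks) $57 billion: reserves +$57B, deposits +$57B.
FX purchase $3 billion: reserves +$3B, deposits 0.
Totals: Δreserves = +$39B, Δdeposits = +$36B.
Δrequired reserves = 20% × +$36B = +$7.2B.
Δexcess reserves = Δreserves − Δrequired = +$39B − (+$7.2B) = +$31.8 billion.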